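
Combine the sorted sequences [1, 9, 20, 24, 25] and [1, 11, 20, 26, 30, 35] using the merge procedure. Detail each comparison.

Merging process:

Compare 1 vs 1: take 1 from left. Merged: [1]
Compare 9 vs 1: take 1 from right. Merged: [1, 1]
Compare 9 vs 11: take 9 from left. Merged: [1, 1, 9]
Compare 20 vs 11: take 11 from right. Merged: [1, 1, 9, 11]
Compare 20 vs 20: take 20 from left. Merged: [1, 1, 9, 11, 20]
Compare 24 vs 20: take 20 from right. Merged: [1, 1, 9, 11, 20, 20]
Compare 24 vs 26: take 24 from left. Merged: [1, 1, 9, 11, 20, 20, 24]
Compare 25 vs 26: take 25 from left. Merged: [1, 1, 9, 11, 20, 20, 24, 25]
Append remaining from right: [26, 30, 35]. Merged: [1, 1, 9, 11, 20, 20, 24, 25, 26, 30, 35]

Final merged array: [1, 1, 9, 11, 20, 20, 24, 25, 26, 30, 35]
Total comparisons: 8

The merged array is [1, 1, 9, 11, 20, 20, 24, 25, 26, 30, 35], requiring 8 comparisons. The merge step runs in O(n) time where n is the total number of elements.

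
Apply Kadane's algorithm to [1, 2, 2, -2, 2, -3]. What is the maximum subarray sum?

Using Kadane's algorithm on [1, 2, 2, -2, 2, -3]:

Scanning through the array:
Position 1 (value 2): max_ending_here = 3, max_so_far = 3
Position 2 (value 2): max_ending_here = 5, max_so_far = 5
Position 3 (value -2): max_ending_here = 3, max_so_far = 5
Position 4 (value 2): max_ending_here = 5, max_so_far = 5
Position 5 (value -3): max_ending_here = 2, max_so_far = 5

Maximum subarray: [1, 2, 2]
Maximum sum: 5

The maximum subarray is [1, 2, 2] with sum 5. This subarray runs from index 0 to index 2.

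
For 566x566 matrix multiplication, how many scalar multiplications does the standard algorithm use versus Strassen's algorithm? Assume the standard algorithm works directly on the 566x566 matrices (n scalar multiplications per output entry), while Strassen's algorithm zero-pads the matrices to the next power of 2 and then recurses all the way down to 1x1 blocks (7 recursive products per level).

Matrix multiplication for 566x566 matrices:

Strassen's algorithm requires power-of-2 dimensions. Pad 566x566 to 1024x1024 (next power of 2).

Standard algorithm: 566^3 = 181321496 multiplications
Strassen's algorithm: 7^(log2(1024)) = 7^10 = 282475249 multiplications
Difference: 181321496 - 282475249 = -101153753 (Strassen uses MORE here due to padding overhead — for small or just-over-power-of-2 n, padding can outweigh the per-level savings)

Standard: 181321496 multiplications (566^3). Strassen: 282475249 multiplications (7^10, after padding to 1024x1024). Strassen reduces 8 recursive multiplications to 7 at each level.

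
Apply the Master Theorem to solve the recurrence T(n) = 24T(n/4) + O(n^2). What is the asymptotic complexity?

Master Theorem for T(n) = 24T(n/4) + O(n^2):

a = 24, b = 4, c = 2
log_b(a) = log_4(24) = 2.2925

Case 1: c = 2 < log_4(24) = 2.2925
T(n) = O(n^(log_4 24))

For T(n) = 24T(n/4) + O(n^2): log_4(24) = 2.2925. This is Case 1 of the Master Theorem (c < log_b(a), work dominated by leaves), giving O(n^(log_4 24)).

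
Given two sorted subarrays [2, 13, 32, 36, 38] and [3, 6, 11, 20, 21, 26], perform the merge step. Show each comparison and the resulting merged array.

Merging process:

Compare 2 vs 3: take 2 from left. Merged: [2]
Compare 13 vs 3: take 3 from right. Merged: [2, 3]
Compare 13 vs 6: take 6 from right. Merged: [2, 3, 6]
Compare 13 vs 11: take 11 from right. Merged: [2, 3, 6, 11]
Compare 13 vs 20: take 13 from left. Merged: [2, 3, 6, 11, 13]
Compare 32 vs 20: take 20 from right. Merged: [2, 3, 6, 11, 13, 20]
Compare 32 vs 21: take 21 from right. Merged: [2, 3, 6, 11, 13, 20, 21]
Compare 32 vs 26: take 26 from right. Merged: [2, 3, 6, 11, 13, 20, 21, 26]
Append remaining from left: [32, 36, 38]. Merged: [2, 3, 6, 11, 13, 20, 21, 26, 32, 36, 38]

Final merged array: [2, 3, 6, 11, 13, 20, 21, 26, 32, 36, 38]
Total comparisons: 8

The merged array is [2, 3, 6, 11, 13, 20, 21, 26, 32, 36, 38], requiring 8 comparisons. The merge step runs in O(n) time where n is the total number of elements.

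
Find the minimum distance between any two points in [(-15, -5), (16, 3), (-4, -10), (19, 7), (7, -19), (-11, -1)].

Computing all pairwise distances among 6 points:

d((-15, -5), (16, 3)) = 32.0156
d((-15, -5), (-4, -10)) = 12.083
d((-15, -5), (19, 7)) = 36.0555
d((-15, -5), (7, -19)) = 26.0768
d((-15, -5), (-11, -1)) = 5.6569
d((16, 3), (-4, -10)) = 23.8537
d((16, 3), (19, 7)) = 5.0 <-- minimum
d((16, 3), (7, -19)) = 23.7697
d((16, 3), (-11, -1)) = 27.2947
d((-4, -10), (19, 7)) = 28.6007
d((-4, -10), (7, -19)) = 14.2127
d((-4, -10), (-11, -1)) = 11.4018
d((19, 7), (7, -19)) = 28.6356
d((19, 7), (-11, -1)) = 31.0483
d((7, -19), (-11, -1)) = 25.4558

Closest pair: (16, 3) and (19, 7) with distance 5.0

The closest pair is (16, 3) and (19, 7) with Euclidean distance 5.0. For 6 points, brute-force pairwise comparison is shown above. For large n, the divide-and-conquer algorithm (sort by x, recurse on halves, check the dividing strip) achieves O(n log n).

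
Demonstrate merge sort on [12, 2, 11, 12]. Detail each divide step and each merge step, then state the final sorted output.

Merge sort trace:

Split: [12, 2, 11, 12] -> [12, 2] and [11, 12]
  Split: [12, 2] -> [12] and [2]
  Merge: [12] + [2] -> [2, 12]
  Split: [11, 12] -> [11] and [12]
  Merge: [11] + [12] -> [11, 12]
Merge: [2, 12] + [11, 12] -> [2, 11, 12, 12]

Final sorted array: [2, 11, 12, 12]

The merge sort proceeds by recursively splitting the array and merging sorted halves.
After all merges, the sorted array is [2, 11, 12, 12].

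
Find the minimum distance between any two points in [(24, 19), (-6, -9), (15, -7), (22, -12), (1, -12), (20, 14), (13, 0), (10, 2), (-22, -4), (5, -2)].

Computing all pairwise distances among 10 points:

d((24, 19), (-6, -9)) = 41.0366
d((24, 19), (15, -7)) = 27.5136
d((24, 19), (22, -12)) = 31.0644
d((24, 19), (1, -12)) = 38.6005
d((24, 19), (20, 14)) = 6.4031
d((24, 19), (13, 0)) = 21.9545
d((24, 19), (10, 2)) = 22.0227
d((24, 19), (-22, -4)) = 51.4296
d((24, 19), (5, -2)) = 28.3196
d((-6, -9), (15, -7)) = 21.095
d((-6, -9), (22, -12)) = 28.1603
d((-6, -9), (1, -12)) = 7.6158
d((-6, -9), (20, 14)) = 34.7131
d((-6, -9), (13, 0)) = 21.0238
d((-6, -9), (10, 2)) = 19.4165
d((-6, -9), (-22, -4)) = 16.7631
d((-6, -9), (5, -2)) = 13.0384
d((15, -7), (22, -12)) = 8.6023
d((15, -7), (1, -12)) = 14.8661
d((15, -7), (20, 14)) = 21.587
d((15, -7), (13, 0)) = 7.2801
d((15, -7), (10, 2)) = 10.2956
d((15, -7), (-22, -4)) = 37.1214
d((15, -7), (5, -2)) = 11.1803
d((22, -12), (1, -12)) = 21.0
d((22, -12), (20, 14)) = 26.0768
d((22, -12), (13, 0)) = 15.0
d((22, -12), (10, 2)) = 18.4391
d((22, -12), (-22, -4)) = 44.7214
d((22, -12), (5, -2)) = 19.7231
d((1, -12), (20, 14)) = 32.2025
d((1, -12), (13, 0)) = 16.9706
d((1, -12), (10, 2)) = 16.6433
d((1, -12), (-22, -4)) = 24.3516
d((1, -12), (5, -2)) = 10.7703
d((20, 14), (13, 0)) = 15.6525
d((20, 14), (10, 2)) = 15.6205
d((20, 14), (-22, -4)) = 45.6946
d((20, 14), (5, -2)) = 21.9317
d((13, 0), (10, 2)) = 3.6056 <-- minimum
d((13, 0), (-22, -4)) = 35.2278
d((13, 0), (5, -2)) = 8.2462
d((10, 2), (-22, -4)) = 32.5576
d((10, 2), (5, -2)) = 6.4031
d((-22, -4), (5, -2)) = 27.074

Closest pair: (13, 0) and (10, 2) with distance 3.6056

The closest pair is (13, 0) and (10, 2) with Euclidean distance 3.6056. For 10 points, brute-force pairwise comparison is shown above. For large n, the divide-and-conquer algorithm (sort by x, recurse on halves, check the dividing strip) achieves O(n log n).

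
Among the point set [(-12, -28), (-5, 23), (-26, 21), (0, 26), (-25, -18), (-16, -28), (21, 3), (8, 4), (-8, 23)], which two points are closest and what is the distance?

Computing all pairwise distances among 9 points:

d((-12, -28), (-5, 23)) = 51.4782
d((-12, -28), (-26, 21)) = 50.9608
d((-12, -28), (0, 26)) = 55.3173
d((-12, -28), (-25, -18)) = 16.4012
d((-12, -28), (-16, -28)) = 4.0
d((-12, -28), (21, 3)) = 45.2769
d((-12, -28), (8, 4)) = 37.7359
d((-12, -28), (-8, 23)) = 51.1566
d((-5, 23), (-26, 21)) = 21.095
d((-5, 23), (0, 26)) = 5.831
d((-5, 23), (-25, -18)) = 45.618
d((-5, 23), (-16, -28)) = 52.1728
d((-5, 23), (21, 3)) = 32.8024
d((-5, 23), (8, 4)) = 23.0217
d((-5, 23), (-8, 23)) = 3.0 <-- minimum
d((-26, 21), (0, 26)) = 26.4764
d((-26, 21), (-25, -18)) = 39.0128
d((-26, 21), (-16, -28)) = 50.01
d((-26, 21), (21, 3)) = 50.3289
d((-26, 21), (8, 4)) = 38.0132
d((-26, 21), (-8, 23)) = 18.1108
d((0, 26), (-25, -18)) = 50.6063
d((0, 26), (-16, -28)) = 56.3205
d((0, 26), (21, 3)) = 31.1448
d((0, 26), (8, 4)) = 23.4094
d((0, 26), (-8, 23)) = 8.544
d((-25, -18), (-16, -28)) = 13.4536
d((-25, -18), (21, 3)) = 50.5668
d((-25, -18), (8, 4)) = 39.6611
d((-25, -18), (-8, 23)) = 44.3847
d((-16, -28), (21, 3)) = 48.2701
d((-16, -28), (8, 4)) = 40.0
d((-16, -28), (-8, 23)) = 51.6236
d((21, 3), (8, 4)) = 13.0384
d((21, 3), (-8, 23)) = 35.2278
d((8, 4), (-8, 23)) = 24.8395

Closest pair: (-5, 23) and (-8, 23) with distance 3.0

The closest pair is (-5, 23) and (-8, 23) with Euclidean distance 3.0. For 9 points, brute-force pairwise comparison is shown above. For large n, the divide-and-conquer algorithm (sort by x, recurse on halves, check the dividing strip) achieves O(n log n).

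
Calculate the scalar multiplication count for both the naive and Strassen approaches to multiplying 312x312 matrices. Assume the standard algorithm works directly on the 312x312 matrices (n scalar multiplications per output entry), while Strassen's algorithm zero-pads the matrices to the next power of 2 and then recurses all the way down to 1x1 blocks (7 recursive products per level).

Matrix multiplication for 312x312 matrices:

Strassen's algorithm requires power-of-2 dimensions. Pad 312x312 to 512x512 (next power of 2).

Standard algorithm: 312^3 = 30371328 multiplications
Strassen's algorithm: 7^(log2(512)) = 7^9 = 40353607 multiplications
Difference: 30371328 - 40353607 = -9982279 (Strassen uses MORE here due to padding overhead — for small or just-over-power-of-2 n, padding can outweigh the per-level savings)

Standard: 30371328 multiplications (312^3). Strassen: 40353607 multiplications (7^9, after padding to 512x512). Strassen reduces 8 recursive multiplications to 7 at each level.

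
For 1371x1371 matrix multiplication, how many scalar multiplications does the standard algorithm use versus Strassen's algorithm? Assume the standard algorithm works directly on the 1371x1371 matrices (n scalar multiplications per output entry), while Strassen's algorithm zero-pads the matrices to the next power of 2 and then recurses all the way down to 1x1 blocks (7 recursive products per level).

Matrix multiplication for 1371x1371 matrices:

Strassen's algorithm requires power-of-2 dimensions. Pad 1371x1371 to 2048x2048 (next power of 2).

Standard algorithm: 1371^3 = 2576987811 multiplications
Strassen's algorithm: 7^(log2(2048)) = 7^11 = 1977326743 multiplications
Savings: 2576987811 - 1977326743 = 599661068 multiplications

Standard: 2576987811 multiplications (1371^3). Strassen: 1977326743 multiplications (7^11, after padding to 2048x2048). Strassen reduces 8 recursive multiplications to 7 at each level.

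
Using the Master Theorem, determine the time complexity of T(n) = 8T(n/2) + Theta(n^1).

Master Theorem for T(n) = 8T(n/2) + O(n^1):

a = 8, b = 2, c = 1
log_b(a) = log_2(8) = 3.0000

Case 1: c = 1 < log_2(8) = 3.0000
T(n) = O(n^(log_2 8)) = O(n^3)

For T(n) = 8T(n/2) + O(n^1): log_2(8) = 3.0000. This is Case 1 of the Master Theorem (c < log_b(a), work dominated by leaves), giving O(n^3).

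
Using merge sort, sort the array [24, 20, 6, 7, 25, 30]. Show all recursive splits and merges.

Merge sort trace:

Split: [24, 20, 6, 7, 25, 30] -> [24, 20, 6] and [7, 25, 30]
  Split: [24, 20, 6] -> [24] and [20, 6]
    Split: [20, 6] -> [20] and [6]
    Merge: [20] + [6] -> [6, 20]
  Merge: [24] + [6, 20] -> [6, 20, 24]
  Split: [7, 25, 30] -> [7] and [25, 30]
    Split: [25, 30] -> [25] and [30]
    Merge: [25] + [30] -> [25, 30]
  Merge: [7] + [25, 30] -> [7, 25, 30]
Merge: [6, 20, 24] + [7, 25, 30] -> [6, 7, 20, 24, 25, 30]

Final sorted array: [6, 7, 20, 24, 25, 30]

The merge sort proceeds by recursively splitting the array and merging sorted halves.
After all merges, the sorted array is [6, 7, 20, 24, 25, 30].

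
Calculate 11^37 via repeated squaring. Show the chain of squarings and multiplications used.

Computing 11^37 by squaring (build up from 11^1; each line after the first costs one multiplication):

11^1 = 11
11^2 = (11^1)^2 = 11^2 = 121
11^4 = (11^2)^2 = 121^2 = 14641
11^8 = (11^4)^2 = 14641^2 = 214358881
11^9 = 11 * 11^8 = 11 * 214358881 = 2357947691
11^18 = (11^9)^2 = 2357947691^2 = 5559917313492231481
11^36 = (11^18)^2 = 5559917313492231481^2 = 30912680532870672635673352936887453361
11^37 = 11 * 11^36 = 11 * 30912680532870672635673352936887453361 = 340039485861577398992406882305761986971

Result: 340039485861577398992406882305761986971
Multiplications needed: 7 (7 lines after 11^1)

11^37 = 340039485861577398992406882305761986971. Using exponentiation by squaring, this requires 7 multiplications. The key idea: if the exponent is even, square the half-power; if odd, multiply by the base once.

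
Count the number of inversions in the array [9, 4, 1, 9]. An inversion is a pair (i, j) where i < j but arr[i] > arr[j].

Finding inversions in [9, 4, 1, 9]:

(0, 1): arr[0]=9 > arr[1]=4
(0, 2): arr[0]=9 > arr[2]=1
(1, 2): arr[1]=4 > arr[2]=1

Total inversions: 3

The array has 3 inversion(s): (0,1), (0,2), (1,2). Each pair (i,j) satisfies i < j and arr[i] > arr[j].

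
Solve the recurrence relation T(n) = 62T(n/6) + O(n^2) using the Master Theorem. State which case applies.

Master Theorem for T(n) = 62T(n/6) + O(n^2):

a = 62, b = 6, c = 2
log_b(a) = log_6(62) = 2.3034

Case 1: c = 2 < log_6(62) = 2.3034
T(n) = O(n^(log_6 62))

For T(n) = 62T(n/6) + O(n^2): log_6(62) = 2.3034. This is Case 1 of the Master Theorem (c < log_b(a), work dominated by leaves), giving O(n^(log_6 62)).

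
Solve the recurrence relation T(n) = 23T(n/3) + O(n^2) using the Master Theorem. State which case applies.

Master Theorem for T(n) = 23T(n/3) + O(n^2):

a = 23, b = 3, c = 2
log_b(a) = log_3(23) = 2.8540

Case 1: c = 2 < log_3(23) = 2.8540
T(n) = O(n^(log_3 23))

For T(n) = 23T(n/3) + O(n^2): log_3(23) = 2.8540. This is Case 1 of the Master Theorem (c < log_b(a), work dominated by leaves), giving O(n^(log_3 23)).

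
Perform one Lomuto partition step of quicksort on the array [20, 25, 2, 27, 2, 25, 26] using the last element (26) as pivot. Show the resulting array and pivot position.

Lomuto partition with pivot = 26:

Initial array: [20, 25, 2, 27, 2, 25, 26]

arr[0]=20 <= 26: swap with position 0, array becomes [20, 25, 2, 27, 2, 25, 26]
arr[1]=25 <= 26: swap with position 1, array becomes [20, 25, 2, 27, 2, 25, 26]
arr[2]=2 <= 26: swap with position 2, array becomes [20, 25, 2, 27, 2, 25, 26]
arr[3]=27 > 26: no swap
arr[4]=2 <= 26: swap with position 3, array becomes [20, 25, 2, 2, 27, 25, 26]
arr[5]=25 <= 26: swap with position 4, array becomes [20, 25, 2, 2, 25, 27, 26]

Place pivot at position 5: [20, 25, 2, 2, 25, 26, 27]
Pivot position: 5

After partitioning with pivot 26, the array becomes [20, 25, 2, 2, 25, 26, 27]. The pivot is placed at index 5. All elements to the left of the pivot are <= 26, and all elements to the right are > 26.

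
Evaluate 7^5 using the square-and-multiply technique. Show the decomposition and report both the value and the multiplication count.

Computing 7^5 by squaring (build up from 7^1; each line after the first costs one multiplication):

7^1 = 7
7^2 = (7^1)^2 = 7^2 = 49
7^4 = (7^2)^2 = 49^2 = 2401
7^5 = 7 * 7^4 = 7 * 2401 = 16807

Result: 16807
Multiplications needed: 3 (3 lines after 7^1)

7^5 = 16807. Using exponentiation by squaring, this requires 3 multiplications. The key idea: if the exponent is even, square the half-power; if odd, multiply by the base once.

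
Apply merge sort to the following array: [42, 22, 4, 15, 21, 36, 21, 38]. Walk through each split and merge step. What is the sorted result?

Merge sort trace:

Split: [42, 22, 4, 15, 21, 36, 21, 38] -> [42, 22, 4, 15] and [21, 36, 21, 38]
  Split: [42, 22, 4, 15] -> [42, 22] and [4, 15]
    Split: [42, 22] -> [42] and [22]
    Merge: [42] + [22] -> [22, 42]
    Split: [4, 15] -> [4] and [15]
    Merge: [4] + [15] -> [4, 15]
  Merge: [22, 42] + [4, 15] -> [4, 15, 22, 42]
  Split: [21, 36, 21, 38] -> [21, 36] and [21, 38]
    Split: [21, 36] -> [21] and [36]
    Merge: [21] + [36] -> [21, 36]
    Split: [21, 38] -> [21] and [38]
    Merge: [21] + [38] -> [21, 38]
  Merge: [21, 36] + [21, 38] -> [21, 21, 36, 38]
Merge: [4, 15, 22, 42] + [21, 21, 36, 38] -> [4, 15, 21, 21, 22, 36, 38, 42]

Final sorted array: [4, 15, 21, 21, 22, 36, 38, 42]

The merge sort proceeds by recursively splitting the array and merging sorted halves.
After all merges, the sorted array is [4, 15, 21, 21, 22, 36, 38, 42].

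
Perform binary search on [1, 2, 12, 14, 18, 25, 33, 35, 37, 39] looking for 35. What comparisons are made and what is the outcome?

Binary search for 35 in [1, 2, 12, 14, 18, 25, 33, 35, 37, 39]:

lo=0, hi=9, mid=4, arr[mid]=18 -> 18 < 35, search right half
lo=5, hi=9, mid=7, arr[mid]=35 -> Found target at index 7!

Binary search finds 35 at index 7 after 2 comparisons. The search repeatedly halves the search space by comparing with the middle element.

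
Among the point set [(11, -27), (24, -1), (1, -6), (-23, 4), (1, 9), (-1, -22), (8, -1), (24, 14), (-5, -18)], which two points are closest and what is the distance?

Computing all pairwise distances among 9 points:

d((11, -27), (24, -1)) = 29.0689
d((11, -27), (1, -6)) = 23.2594
d((11, -27), (-23, 4)) = 46.0109
d((11, -27), (1, 9)) = 37.3631
d((11, -27), (-1, -22)) = 13.0
d((11, -27), (8, -1)) = 26.1725
d((11, -27), (24, 14)) = 43.0116
d((11, -27), (-5, -18)) = 18.3576
d((24, -1), (1, -6)) = 23.5372
d((24, -1), (-23, 4)) = 47.2652
d((24, -1), (1, 9)) = 25.0799
d((24, -1), (-1, -22)) = 32.6497
d((24, -1), (8, -1)) = 16.0
d((24, -1), (24, 14)) = 15.0
d((24, -1), (-5, -18)) = 33.6155
d((1, -6), (-23, 4)) = 26.0
d((1, -6), (1, 9)) = 15.0
d((1, -6), (-1, -22)) = 16.1245
d((1, -6), (8, -1)) = 8.6023
d((1, -6), (24, 14)) = 30.4795
d((1, -6), (-5, -18)) = 13.4164
d((-23, 4), (1, 9)) = 24.5153
d((-23, 4), (-1, -22)) = 34.0588
d((-23, 4), (8, -1)) = 31.4006
d((-23, 4), (24, 14)) = 48.0521
d((-23, 4), (-5, -18)) = 28.4253
d((1, 9), (-1, -22)) = 31.0644
d((1, 9), (8, -1)) = 12.2066
d((1, 9), (24, 14)) = 23.5372
d((1, 9), (-5, -18)) = 27.6586
d((-1, -22), (8, -1)) = 22.8473
d((-1, -22), (24, 14)) = 43.8292
d((-1, -22), (-5, -18)) = 5.6569 <-- minimum
d((8, -1), (24, 14)) = 21.9317
d((8, -1), (-5, -18)) = 21.4009
d((24, 14), (-5, -18)) = 43.1856

Closest pair: (-1, -22) and (-5, -18) with distance 5.6569

The closest pair is (-1, -22) and (-5, -18) with Euclidean distance 5.6569. For 9 points, brute-force pairwise comparison is shown above. For large n, the divide-and-conquer algorithm (sort by x, recurse on halves, check the dividing strip) achieves O(n log n).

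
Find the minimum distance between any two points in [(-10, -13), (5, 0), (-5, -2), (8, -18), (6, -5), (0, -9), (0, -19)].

Computing all pairwise distances among 7 points:

d((-10, -13), (5, 0)) = 19.8494
d((-10, -13), (-5, -2)) = 12.083
d((-10, -13), (8, -18)) = 18.6815
d((-10, -13), (6, -5)) = 17.8885
d((-10, -13), (0, -9)) = 10.7703
d((-10, -13), (0, -19)) = 11.6619
d((5, 0), (-5, -2)) = 10.198
d((5, 0), (8, -18)) = 18.2483
d((5, 0), (6, -5)) = 5.099 <-- minimum
d((5, 0), (0, -9)) = 10.2956
d((5, 0), (0, -19)) = 19.6469
d((-5, -2), (8, -18)) = 20.6155
d((-5, -2), (6, -5)) = 11.4018
d((-5, -2), (0, -9)) = 8.6023
d((-5, -2), (0, -19)) = 17.72
d((8, -18), (6, -5)) = 13.1529
d((8, -18), (0, -9)) = 12.0416
d((8, -18), (0, -19)) = 8.0623
d((6, -5), (0, -9)) = 7.2111
d((6, -5), (0, -19)) = 15.2315
d((0, -9), (0, -19)) = 10.0

Closest pair: (5, 0) and (6, -5) with distance 5.099

The closest pair is (5, 0) and (6, -5) with Euclidean distance 5.099. For 7 points, brute-force pairwise comparison is shown above. For large n, the divide-and-conquer algorithm (sort by x, recurse on halves, check the dividing strip) achieves O(n log n).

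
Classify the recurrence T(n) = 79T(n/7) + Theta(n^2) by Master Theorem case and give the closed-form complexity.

Master Theorem for T(n) = 79T(n/7) + O(n^2):

a = 79, b = 7, c = 2
log_b(a) = log_7(79) = 2.2455

Case 1: c = 2 < log_7(79) = 2.2455
T(n) = O(n^(log_7 79))

For T(n) = 79T(n/7) + O(n^2): log_7(79) = 2.2455. This is Case 1 of the Master Theorem (c < log_b(a), work dominated by leaves), giving O(n^(log_7 79)).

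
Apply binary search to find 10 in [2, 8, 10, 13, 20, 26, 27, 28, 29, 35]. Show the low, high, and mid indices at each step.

Binary search for 10 in [2, 8, 10, 13, 20, 26, 27, 28, 29, 35]:

lo=0, hi=9, mid=4, arr[mid]=20 -> 20 > 10, search left half
lo=0, hi=3, mid=1, arr[mid]=8 -> 8 < 10, search right half
lo=2, hi=3, mid=2, arr[mid]=10 -> Found target at index 2!

Binary search finds 10 at index 2 after 3 comparisons. The search repeatedly halves the search space by comparing with the middle element.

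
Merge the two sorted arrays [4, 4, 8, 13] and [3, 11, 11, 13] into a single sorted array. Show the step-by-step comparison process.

Merging process:

Compare 4 vs 3: take 3 from right. Merged: [3]
Compare 4 vs 11: take 4 from left. Merged: [3, 4]
Compare 4 vs 11: take 4 from left. Merged: [3, 4, 4]
Compare 8 vs 11: take 8 from left. Merged: [3, 4, 4, 8]
Compare 13 vs 11: take 11 from right. Merged: [3, 4, 4, 8, 11]
Compare 13 vs 11: take 11 from right. Merged: [3, 4, 4, 8, 11, 11]
Compare 13 vs 13: take 13 from left. Merged: [3, 4, 4, 8, 11, 11, 13]
Append remaining from right: [13]. Merged: [3, 4, 4, 8, 11, 11, 13, 13]

Final merged array: [3, 4, 4, 8, 11, 11, 13, 13]
Total comparisons: 7

The merged array is [3, 4, 4, 8, 11, 11, 13, 13], requiring 7 comparisons. The merge step runs in O(n) time where n is the total number of elements.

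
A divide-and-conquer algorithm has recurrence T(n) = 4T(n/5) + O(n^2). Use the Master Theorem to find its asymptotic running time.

Master Theorem for T(n) = 4T(n/5) + O(n^2):

a = 4, b = 5, c = 2
log_b(a) = log_5(4) = 0.8614

Case 3: c = 2 > log_5(4) = 0.8614
T(n) = O(n^2) = O(n^2)

For T(n) = 4T(n/5) + O(n^2): log_5(4) = 0.8614. This is Case 3 of the Master Theorem (c > log_b(a), work dominated by root), giving O(n^2).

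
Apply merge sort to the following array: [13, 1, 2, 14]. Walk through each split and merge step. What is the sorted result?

Merge sort trace:

Split: [13, 1, 2, 14] -> [13, 1] and [2, 14]
  Split: [13, 1] -> [13] and [1]
  Merge: [13] + [1] -> [1, 13]
  Split: [2, 14] -> [2] and [14]
  Merge: [2] + [14] -> [2, 14]
Merge: [1, 13] + [2, 14] -> [1, 2, 13, 14]

Final sorted array: [1, 2, 13, 14]

The merge sort proceeds by recursively splitting the array and merging sorted halves.
After all merges, the sorted array is [1, 2, 13, 14].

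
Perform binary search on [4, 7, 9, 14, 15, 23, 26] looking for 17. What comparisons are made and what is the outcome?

Binary search for 17 in [4, 7, 9, 14, 15, 23, 26]:

lo=0, hi=6, mid=3, arr[mid]=14 -> 14 < 17, search right half
lo=4, hi=6, mid=5, arr[mid]=23 -> 23 > 17, search left half
lo=4, hi=4, mid=4, arr[mid]=15 -> 15 < 17, search right half
lo=5 > hi=4, target 17 not found

Binary search determines that 17 is not in the array after 3 comparisons. The search space was exhausted without finding the target.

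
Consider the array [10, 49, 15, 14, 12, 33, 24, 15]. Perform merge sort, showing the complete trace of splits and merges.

Merge sort trace:

Split: [10, 49, 15, 14, 12, 33, 24, 15] -> [10, 49, 15, 14] and [12, 33, 24, 15]
  Split: [10, 49, 15, 14] -> [10, 49] and [15, 14]
    Split: [10, 49] -> [10] and [49]
    Merge: [10] + [49] -> [10, 49]
    Split: [15, 14] -> [15] and [14]
    Merge: [15] + [14] -> [14, 15]
  Merge: [10, 49] + [14, 15] -> [10, 14, 15, 49]
  Split: [12, 33, 24, 15] -> [12, 33] and [24, 15]
    Split: [12, 33] -> [12] and [33]
    Merge: [12] + [33] -> [12, 33]
    Split: [24, 15] -> [24] and [15]
    Merge: [24] + [15] -> [15, 24]
  Merge: [12, 33] + [15, 24] -> [12, 15, 24, 33]
Merge: [10, 14, 15, 49] + [12, 15, 24, 33] -> [10, 12, 14, 15, 15, 24, 33, 49]

Final sorted array: [10, 12, 14, 15, 15, 24, 33, 49]

The merge sort proceeds by recursively splitting the array and merging sorted halves.
After all merges, the sorted array is [10, 12, 14, 15, 15, 24, 33, 49].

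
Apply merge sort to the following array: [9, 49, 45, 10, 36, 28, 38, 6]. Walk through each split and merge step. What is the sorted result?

Merge sort trace:

Split: [9, 49, 45, 10, 36, 28, 38, 6] -> [9, 49, 45, 10] and [36, 28, 38, 6]
  Split: [9, 49, 45, 10] -> [9, 49] and [45, 10]
    Split: [9, 49] -> [9] and [49]
    Merge: [9] + [49] -> [9, 49]
    Split: [45, 10] -> [45] and [10]
    Merge: [45] + [10] -> [10, 45]
  Merge: [9, 49] + [10, 45] -> [9, 10, 45, 49]
  Split: [36, 28, 38, 6] -> [36, 28] and [38, 6]
    Split: [36, 28] -> [36] and [28]
    Merge: [36] + [28] -> [28, 36]
    Split: [38, 6] -> [38] and [6]
    Merge: [38] + [6] -> [6, 38]
  Merge: [28, 36] + [6, 38] -> [6, 28, 36, 38]
Merge: [9, 10, 45, 49] + [6, 28, 36, 38] -> [6, 9, 10, 28, 36, 38, 45, 49]

Final sorted array: [6, 9, 10, 28, 36, 38, 45, 49]

The merge sort proceeds by recursively splitting the array and merging sorted halves.
After all merges, the sorted array is [6, 9, 10, 28, 36, 38, 45, 49].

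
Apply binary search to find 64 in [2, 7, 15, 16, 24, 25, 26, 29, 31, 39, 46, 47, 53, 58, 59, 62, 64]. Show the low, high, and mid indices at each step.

Binary search for 64 in [2, 7, 15, 16, 24, 25, 26, 29, 31, 39, 46, 47, 53, 58, 59, 62, 64]:

lo=0, hi=16, mid=8, arr[mid]=31 -> 31 < 64, search right half
lo=9, hi=16, mid=12, arr[mid]=53 -> 53 < 64, search right half
lo=13, hi=16, mid=14, arr[mid]=59 -> 59 < 64, search right half
lo=15, hi=16, mid=15, arr[mid]=62 -> 62 < 64, search right half
lo=16, hi=16, mid=16, arr[mid]=64 -> Found target at index 16!

Binary search finds 64 at index 16 after 5 comparisons. The search repeatedly halves the search space by comparing with the middle element.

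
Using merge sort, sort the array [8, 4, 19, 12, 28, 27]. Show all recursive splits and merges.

Merge sort trace:

Split: [8, 4, 19, 12, 28, 27] -> [8, 4, 19] and [12, 28, 27]
  Split: [8, 4, 19] -> [8] and [4, 19]
    Split: [4, 19] -> [4] and [19]
    Merge: [4] + [19] -> [4, 19]
  Merge: [8] + [4, 19] -> [4, 8, 19]
  Split: [12, 28, 27] -> [12] and [28, 27]
    Split: [28, 27] -> [28] and [27]
    Merge: [28] + [27] -> [27, 28]
  Merge: [12] + [27, 28] -> [12, 27, 28]
Merge: [4, 8, 19] + [12, 27, 28] -> [4, 8, 12, 19, 27, 28]

Final sorted array: [4, 8, 12, 19, 27, 28]

The merge sort proceeds by recursively splitting the array and merging sorted halves.
After all merges, the sorted array is [4, 8, 12, 19, 27, 28].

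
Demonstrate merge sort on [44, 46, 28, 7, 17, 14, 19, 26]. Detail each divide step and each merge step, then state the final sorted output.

Merge sort trace:

Split: [44, 46, 28, 7, 17, 14, 19, 26] -> [44, 46, 28, 7] and [17, 14, 19, 26]
  Split: [44, 46, 28, 7] -> [44, 46] and [28, 7]
    Split: [44, 46] -> [44] and [46]
    Merge: [44] + [46] -> [44, 46]
    Split: [28, 7] -> [28] and [7]
    Merge: [28] + [7] -> [7, 28]
  Merge: [44, 46] + [7, 28] -> [7, 28, 44, 46]
  Split: [17, 14, 19, 26] -> [17, 14] and [19, 26]
    Split: [17, 14] -> [17] and [14]
    Merge: [17] + [14] -> [14, 17]
    Split: [19, 26] -> [19] and [26]
    Merge: [19] + [26] -> [19, 26]
  Merge: [14, 17] + [19, 26] -> [14, 17, 19, 26]
Merge: [7, 28, 44, 46] + [14, 17, 19, 26] -> [7, 14, 17, 19, 26, 28, 44, 46]

Final sorted array: [7, 14, 17, 19, 26, 28, 44, 46]

The merge sort proceeds by recursively splitting the array and merging sorted halves.
After all merges, the sorted array is [7, 14, 17, 19, 26, 28, 44, 46].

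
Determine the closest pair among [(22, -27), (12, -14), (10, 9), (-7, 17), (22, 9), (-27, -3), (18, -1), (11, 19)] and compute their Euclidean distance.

Computing all pairwise distances among 8 points:

d((22, -27), (12, -14)) = 16.4012
d((22, -27), (10, 9)) = 37.9473
d((22, -27), (-7, 17)) = 52.6972
d((22, -27), (22, 9)) = 36.0
d((22, -27), (-27, -3)) = 54.5619
d((22, -27), (18, -1)) = 26.3059
d((22, -27), (11, 19)) = 47.2969
d((12, -14), (10, 9)) = 23.0868
d((12, -14), (-7, 17)) = 36.3593
d((12, -14), (22, 9)) = 25.0799
d((12, -14), (-27, -3)) = 40.5216
d((12, -14), (18, -1)) = 14.3178
d((12, -14), (11, 19)) = 33.0151
d((10, 9), (-7, 17)) = 18.7883
d((10, 9), (22, 9)) = 12.0
d((10, 9), (-27, -3)) = 38.8973
d((10, 9), (18, -1)) = 12.8062
d((10, 9), (11, 19)) = 10.0499 <-- minimum
d((-7, 17), (22, 9)) = 30.0832
d((-7, 17), (-27, -3)) = 28.2843
d((-7, 17), (18, -1)) = 30.8058
d((-7, 17), (11, 19)) = 18.1108
d((22, 9), (-27, -3)) = 50.448
d((22, 9), (18, -1)) = 10.7703
d((22, 9), (11, 19)) = 14.8661
d((-27, -3), (18, -1)) = 45.0444
d((-27, -3), (11, 19)) = 43.909
d((18, -1), (11, 19)) = 21.1896

Closest pair: (10, 9) and (11, 19) with distance 10.0499

The closest pair is (10, 9) and (11, 19) with Euclidean distance 10.0499. For 8 points, brute-force pairwise comparison is shown above. For large n, the divide-and-conquer algorithm (sort by x, recurse on halves, check the dividing strip) achieves O(n log n).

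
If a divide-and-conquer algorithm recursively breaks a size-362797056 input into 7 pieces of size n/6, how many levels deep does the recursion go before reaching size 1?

For divide and conquer with division factor 6:

Problem sizes at each level:
Level 0: 362797056
Level 1: 60466176
Level 2: 10077696
Level 3: 1679616
Level 4: 279936
Level 5: 46656
Level 6: 7776
Level 7: 1296
Level 8: 216
Level 9: 36
Level 10: 6
Level 11: 1

The root is level 0 and the size-1 base case is level 11 (the tree spans levels 0 through 11, i.e. 12 levels counting the root), so the depth is the number of divisions: log_6(362797056) = 11

The recursion tree depth is log_6(362797056) = 11. At each level, the problem size is divided by 6, so it takes 11 divisions to reduce to a base case of size 1. The algorithm makes 7 recursive calls at each level.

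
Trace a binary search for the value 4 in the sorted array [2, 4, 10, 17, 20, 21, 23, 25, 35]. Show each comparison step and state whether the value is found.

Binary search for 4 in [2, 4, 10, 17, 20, 21, 23, 25, 35]:

lo=0, hi=8, mid=4, arr[mid]=20 -> 20 > 4, search left half
lo=0, hi=3, mid=1, arr[mid]=4 -> Found target at index 1!

Binary search finds 4 at index 1 after 2 comparisons. The search repeatedly halves the search space by comparing with the middle element.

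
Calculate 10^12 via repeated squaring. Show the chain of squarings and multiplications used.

Computing 10^12 by squaring (build up from 10^1; each line after the first costs one multiplication):

10^1 = 10
10^2 = (10^1)^2 = 10^2 = 100
10^3 = 10 * 10^2 = 10 * 100 = 1000
10^6 = (10^3)^2 = 1000^2 = 1000000
10^12 = (10^6)^2 = 1000000^2 = 1000000000000

Result: 1000000000000
Multiplications needed: 4 (4 lines after 10^1)

10^12 = 1000000000000. Using exponentiation by squaring, this requires 4 multiplications. The key idea: if the exponent is even, square the half-power; if odd, multiply by the base once.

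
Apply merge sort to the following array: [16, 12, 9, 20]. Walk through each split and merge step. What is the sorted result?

Merge sort trace:

Split: [16, 12, 9, 20] -> [16, 12] and [9, 20]
  Split: [16, 12] -> [16] and [12]
  Merge: [16] + [12] -> [12, 16]
  Split: [9, 20] -> [9] and [20]
  Merge: [9] + [20] -> [9, 20]
Merge: [12, 16] + [9, 20] -> [9, 12, 16, 20]

Final sorted array: [9, 12, 16, 20]

The merge sort proceeds by recursively splitting the array and merging sorted halves.
After all merges, the sorted array is [9, 12, 16, 20].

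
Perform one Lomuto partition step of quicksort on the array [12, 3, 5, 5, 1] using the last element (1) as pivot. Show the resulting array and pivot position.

Lomuto partition with pivot = 1:

Initial array: [12, 3, 5, 5, 1]

arr[0]=12 > 1: no swap
arr[1]=3 > 1: no swap
arr[2]=5 > 1: no swap
arr[3]=5 > 1: no swap

Place pivot at position 0: [1, 3, 5, 5, 12]
Pivot position: 0

After partitioning with pivot 1, the array becomes [1, 3, 5, 5, 12]. The pivot is placed at index 0. All elements to the left of the pivot are <= 1, and all elements to the right are > 1.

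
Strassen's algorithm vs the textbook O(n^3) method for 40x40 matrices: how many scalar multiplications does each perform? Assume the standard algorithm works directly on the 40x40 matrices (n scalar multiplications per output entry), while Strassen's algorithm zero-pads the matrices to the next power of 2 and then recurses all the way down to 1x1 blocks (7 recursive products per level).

Matrix multiplication for 40x40 matrices:

Strassen's algorithm requires power-of-2 dimensions. Pad 40x40 to 64x64 (next power of 2).

Standard algorithm: 40^3 = 64000 multiplications
Strassen's algorithm: 7^(log2(64)) = 7^6 = 117649 multiplications
Difference: 64000 - 117649 = -53649 (Strassen uses MORE here due to padding overhead — for small or just-over-power-of-2 n, padding can outweigh the per-level savings)

Standard: 64000 multiplications (40^3). Strassen: 117649 multiplications (7^6, after padding to 64x64). Strassen reduces 8 recursive multiplications to 7 at each level.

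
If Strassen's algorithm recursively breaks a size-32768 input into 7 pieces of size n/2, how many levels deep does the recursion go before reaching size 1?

For divide and conquer with division factor 2:

Problem sizes at each level:
Level 0: 32768
Level 1: 16384
Level 2: 8192
Level 3: 4096
Level 4: 2048
Level 5: 1024
Level 6: 512
Level 7: 256
Level 8: 128
Level 9: 64
Level 10: 32
Level 11: 16
Level 12: 8
Level 13: 4
Level 14: 2
Level 15: 1

The root is level 0 and the size-1 base case is level 15 (the tree spans levels 0 through 15, i.e. 16 levels counting the root), so the depth is the number of divisions: log_2(32768) = 15

The recursion tree depth is log_2(32768) = 15. At each level, the problem size is divided by 2, so it takes 15 divisions to reduce to a base case of size 1. The algorithm makes 7 recursive calls at each level.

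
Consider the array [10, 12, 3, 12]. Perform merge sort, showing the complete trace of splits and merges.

Merge sort trace:

Split: [10, 12, 3, 12] -> [10, 12] and [3, 12]
  Split: [10, 12] -> [10] and [12]
  Merge: [10] + [12] -> [10, 12]
  Split: [3, 12] -> [3] and [12]
  Merge: [3] + [12] -> [3, 12]
Merge: [10, 12] + [3, 12] -> [3, 10, 12, 12]

Final sorted array: [3, 10, 12, 12]

The merge sort proceeds by recursively splitting the array and merging sorted halves.
After all merges, the sorted array is [3, 10, 12, 12].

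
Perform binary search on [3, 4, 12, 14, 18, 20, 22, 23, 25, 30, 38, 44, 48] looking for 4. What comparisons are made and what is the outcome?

Binary search for 4 in [3, 4, 12, 14, 18, 20, 22, 23, 25, 30, 38, 44, 48]:

lo=0, hi=12, mid=6, arr[mid]=22 -> 22 > 4, search left half
lo=0, hi=5, mid=2, arr[mid]=12 -> 12 > 4, search left half
lo=0, hi=1, mid=0, arr[mid]=3 -> 3 < 4, search right half
lo=1, hi=1, mid=1, arr[mid]=4 -> Found target at index 1!

Binary search finds 4 at index 1 after 4 comparisons. The search repeatedly halves the search space by comparing with the middle element.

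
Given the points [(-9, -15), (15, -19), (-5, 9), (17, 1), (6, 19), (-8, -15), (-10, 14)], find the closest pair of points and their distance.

Computing all pairwise distances among 7 points:

d((-9, -15), (15, -19)) = 24.3311
d((-9, -15), (-5, 9)) = 24.3311
d((-9, -15), (17, 1)) = 30.5287
d((-9, -15), (6, 19)) = 37.1618
d((-9, -15), (-8, -15)) = 1.0 <-- minimum
d((-9, -15), (-10, 14)) = 29.0172
d((15, -19), (-5, 9)) = 34.4093
d((15, -19), (17, 1)) = 20.0998
d((15, -19), (6, 19)) = 39.0512
d((15, -19), (-8, -15)) = 23.3452
d((15, -19), (-10, 14)) = 41.4005
d((-5, 9), (17, 1)) = 23.4094
d((-5, 9), (6, 19)) = 14.8661
d((-5, 9), (-8, -15)) = 24.1868
d((-5, 9), (-10, 14)) = 7.0711
d((17, 1), (6, 19)) = 21.095
d((17, 1), (-8, -15)) = 29.6816
d((17, 1), (-10, 14)) = 29.9666
d((6, 19), (-8, -15)) = 36.7696
d((6, 19), (-10, 14)) = 16.7631
d((-8, -15), (-10, 14)) = 29.0689

Closest pair: (-9, -15) and (-8, -15) with distance 1.0

The closest pair is (-9, -15) and (-8, -15) with Euclidean distance 1.0. For 7 points, brute-force pairwise comparison is shown above. For large n, the divide-and-conquer algorithm (sort by x, recurse on halves, check the dividing strip) achieves O(n log n).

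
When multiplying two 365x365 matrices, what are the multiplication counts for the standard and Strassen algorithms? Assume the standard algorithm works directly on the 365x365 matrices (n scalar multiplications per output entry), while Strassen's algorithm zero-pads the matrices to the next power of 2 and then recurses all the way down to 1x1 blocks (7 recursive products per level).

Matrix multiplication for 365x365 matrices:

Strassen's algorithm requires power-of-2 dimensions. Pad 365x365 to 512x512 (next power of 2).

Standard algorithm: 365^3 = 48627125 multiplications
Strassen's algorithm: 7^(log2(512)) = 7^9 = 40353607 multiplications
Savings: 48627125 - 40353607 = 8273518 multiplications

Standard: 48627125 multiplications (365^3). Strassen: 40353607 multiplications (7^9, after padding to 512x512). Strassen reduces 8 recursive multiplications to 7 at each level.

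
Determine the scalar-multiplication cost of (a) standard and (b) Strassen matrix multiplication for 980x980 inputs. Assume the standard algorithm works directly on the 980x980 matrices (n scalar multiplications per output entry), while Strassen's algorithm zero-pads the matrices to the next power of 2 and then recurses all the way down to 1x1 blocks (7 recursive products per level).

Matrix multiplication for 980x980 matrices:

Strassen's algorithm requires power-of-2 dimensions. Pad 980x980 to 1024x1024 (next power of 2).

Standard algorithm: 980^3 = 941192000 multiplications
Strassen's algorithm: 7^(log2(1024)) = 7^10 = 282475249 multiplications
Savings: 941192000 - 282475249 = 658716751 multiplications

Standard: 941192000 multiplications (980^3). Strassen: 282475249 multiplications (7^10, after padding to 1024x1024). Strassen reduces 8 recursive multiplications to 7 at each level.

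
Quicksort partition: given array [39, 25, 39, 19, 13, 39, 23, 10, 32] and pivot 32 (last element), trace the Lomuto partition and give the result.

Lomuto partition with pivot = 32:

Initial array: [39, 25, 39, 19, 13, 39, 23, 10, 32]

arr[0]=39 > 32: no swap
arr[1]=25 <= 32: swap with position 0, array becomes [25, 39, 39, 19, 13, 39, 23, 10, 32]
arr[2]=39 > 32: no swap
arr[3]=19 <= 32: swap with position 1, array becomes [25, 19, 39, 39, 13, 39, 23, 10, 32]
arr[4]=13 <= 32: swap with position 2, array becomes [25, 19, 13, 39, 39, 39, 23, 10, 32]
arr[5]=39 > 32: no swap
arr[6]=23 <= 32: swap with position 3, array becomes [25, 19, 13, 23, 39, 39, 39, 10, 32]
arr[7]=10 <= 32: swap with position 4, array becomes [25, 19, 13, 23, 10, 39, 39, 39, 32]

Place pivot at position 5: [25, 19, 13, 23, 10, 32, 39, 39, 39]
Pivot position: 5

After partitioning with pivot 32, the array becomes [25, 19, 13, 23, 10, 32, 39, 39, 39]. The pivot is placed at index 5. All elements to the left of the pivot are <= 32, and all elements to the right are > 32.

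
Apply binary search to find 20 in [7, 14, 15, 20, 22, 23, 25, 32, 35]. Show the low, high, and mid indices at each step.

Binary search for 20 in [7, 14, 15, 20, 22, 23, 25, 32, 35]:

lo=0, hi=8, mid=4, arr[mid]=22 -> 22 > 20, search left half
lo=0, hi=3, mid=1, arr[mid]=14 -> 14 < 20, search right half
lo=2, hi=3, mid=2, arr[mid]=15 -> 15 < 20, search right half
lo=3, hi=3, mid=3, arr[mid]=20 -> Found target at index 3!

Binary search finds 20 at index 3 after 4 comparisons. The search repeatedly halves the search space by comparing with the middle element.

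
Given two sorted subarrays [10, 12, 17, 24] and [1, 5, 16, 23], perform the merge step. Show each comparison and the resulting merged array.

Merging process:

Compare 10 vs 1: take 1 from right. Merged: [1]
Compare 10 vs 5: take 5 from right. Merged: [1, 5]
Compare 10 vs 16: take 10 from left. Merged: [1, 5, 10]
Compare 12 vs 16: take 12 from left. Merged: [1, 5, 10, 12]
Compare 17 vs 16: take 16 from right. Merged: [1, 5, 10, 12, 16]
Compare 17 vs 23: take 17 from left. Merged: [1, 5, 10, 12, 16, 17]
Compare 24 vs 23: take 23 from right. Merged: [1, 5, 10, 12, 16, 17, 23]
Append remaining from left: [24]. Merged: [1, 5, 10, 12, 16, 17, 23, 24]

Final merged array: [1, 5, 10, 12, 16, 17, 23, 24]
Total comparisons: 7

The merged array is [1, 5, 10, 12, 16, 17, 23, 24], requiring 7 comparisons. The merge step runs in O(n) time where n is the total number of elements.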